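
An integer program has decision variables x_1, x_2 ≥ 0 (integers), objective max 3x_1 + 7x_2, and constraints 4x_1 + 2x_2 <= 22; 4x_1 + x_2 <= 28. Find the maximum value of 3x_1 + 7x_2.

(x_1,x_2)=(0,11): 4·0+2·11=22≤22, 4·0+1·11=11≤28, objective 77.
(x_1,x_2)=(0,10): 4·0+2·10=20≤22, 4·0+1·10=10≤28, objective 70.
No feasible integer point exceeds 77.

77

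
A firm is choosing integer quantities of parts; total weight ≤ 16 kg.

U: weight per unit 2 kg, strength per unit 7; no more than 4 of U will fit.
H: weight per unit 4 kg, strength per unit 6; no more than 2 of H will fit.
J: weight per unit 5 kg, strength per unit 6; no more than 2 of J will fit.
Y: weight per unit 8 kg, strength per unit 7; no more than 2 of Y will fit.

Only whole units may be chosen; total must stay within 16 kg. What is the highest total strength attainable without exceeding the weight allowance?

40

U has the best ratio (7/2); taking only U gives at most 4×7 = 28 (stopped by the supply cap of 4).
Mixing does better — 4×U and 2×H: weight 16 ≤ 16, strength 4·7 + 2·6 = 40.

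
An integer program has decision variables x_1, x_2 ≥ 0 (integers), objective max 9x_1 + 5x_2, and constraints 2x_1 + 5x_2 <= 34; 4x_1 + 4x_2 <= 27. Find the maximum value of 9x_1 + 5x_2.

Relaxing integrality, the LP optimum is 60.75 at (x_1,x_2) = (6.75, 0), which is not an integer point.
(x_1,x_2)=(6,0): 2·6+5·0=12≤34, 4·6+4·0=24≤27, objective 54.
(x_1,x_2)=(5,1): 2·5+5·1=15≤34, 4·5+4·1=24≤27, objective 50.
(x_1,x_2)=(5,0): 2·5+5·0=10≤34, 4·5+4·0=20≤27, objective 45.
No feasible integer point exceeds 54.

54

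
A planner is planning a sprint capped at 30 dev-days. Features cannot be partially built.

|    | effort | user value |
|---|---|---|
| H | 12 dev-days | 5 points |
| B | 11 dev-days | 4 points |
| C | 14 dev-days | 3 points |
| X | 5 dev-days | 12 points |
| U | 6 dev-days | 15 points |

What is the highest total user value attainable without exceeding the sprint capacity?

32

Treat it as a binary knapsack problem.
B + X + U: effort 11 + 5 + 6 = 22 ≤ 30, user value 4 + 12 + 15 = 31.
C + X + U: effort 14 + 5 + 6 = 25 ≤ 30, user value 3 + 12 + 15 = 30.
H + X + U: effort 12 + 5 + 6 = 23 ≤ 30, user value 5 + 12 + 15 = 32.
Best is H, X, and U with total user value 32.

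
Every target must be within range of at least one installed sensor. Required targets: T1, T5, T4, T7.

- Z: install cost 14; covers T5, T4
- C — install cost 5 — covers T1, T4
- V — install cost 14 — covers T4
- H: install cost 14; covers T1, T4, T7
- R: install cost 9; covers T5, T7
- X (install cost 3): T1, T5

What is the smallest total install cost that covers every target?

The greedy cost-per-new-target heuristic would pick X, C, and R for 17, but a cheaper cover exists.
Choose C and R: together they cover T1, T5, T4, T7 — every target.
Total install cost: 5 + 9 = 14.
No cover costs less than 14.

14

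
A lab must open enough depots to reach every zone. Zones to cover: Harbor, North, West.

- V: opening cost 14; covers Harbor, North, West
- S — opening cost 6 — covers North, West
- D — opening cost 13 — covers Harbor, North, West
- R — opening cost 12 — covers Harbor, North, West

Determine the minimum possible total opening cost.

The greedy cost-per-new-zone heuristic would pick S and R for 18, but a cheaper cover exists.
R alone covers Harbor, North, West — every zone.
Total opening cost: 12.
No cover costs less than 12.

12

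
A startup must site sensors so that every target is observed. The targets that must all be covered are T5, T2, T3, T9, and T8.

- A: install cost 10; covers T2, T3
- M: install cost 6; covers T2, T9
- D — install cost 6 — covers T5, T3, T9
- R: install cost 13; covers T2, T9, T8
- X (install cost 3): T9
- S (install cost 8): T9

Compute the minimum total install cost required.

This is a weighted set-cover instance.
The greedy cost-per-new-target heuristic would pick D, M, and R for 25, but a cheaper cover exists.
Choose D and R: together they cover T5, T2, T3, T9, T8 — every target.
Total install cost: 6 + 13 = 19.
No cover costs less than 19.

19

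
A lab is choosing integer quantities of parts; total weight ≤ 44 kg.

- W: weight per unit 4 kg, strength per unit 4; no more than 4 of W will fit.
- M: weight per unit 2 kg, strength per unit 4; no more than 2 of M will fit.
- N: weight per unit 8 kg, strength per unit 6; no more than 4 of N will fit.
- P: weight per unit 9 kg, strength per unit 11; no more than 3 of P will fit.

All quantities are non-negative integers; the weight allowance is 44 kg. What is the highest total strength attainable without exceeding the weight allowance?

53

1×W, 2×M, 1×N, and 3×P: weight 43 ≤ 44, strength 1·4 + 2·4 + 1·6 + 3·11 = 51.
3×W, 2×M, and 3×P: weight 43 ≤ 44, strength 3·4 + 2·4 + 3·11 = 53.
Best is 53.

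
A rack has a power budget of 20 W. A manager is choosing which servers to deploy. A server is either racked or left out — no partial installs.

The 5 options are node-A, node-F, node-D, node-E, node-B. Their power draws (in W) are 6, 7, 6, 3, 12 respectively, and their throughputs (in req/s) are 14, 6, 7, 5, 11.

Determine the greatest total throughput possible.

27

Allowing fractional choices, the relaxed optimum would be about 30.6, but servers are indivisible.
node-A + node-F + node-E: power draw 6 + 7 + 3 = 16 ≤ 20, throughput 14 + 6 + 5 = 25.
node-A + node-F + node-D: power draw 6 + 7 + 6 = 19 ≤ 20, throughput 14 + 6 + 7 = 27.
node-A + node-D + node-E: power draw 6 + 6 + 3 = 15 ≤ 20, throughput 14 + 7 + 5 = 26.
Best is node-A, node-F, and node-D with total throughput 27.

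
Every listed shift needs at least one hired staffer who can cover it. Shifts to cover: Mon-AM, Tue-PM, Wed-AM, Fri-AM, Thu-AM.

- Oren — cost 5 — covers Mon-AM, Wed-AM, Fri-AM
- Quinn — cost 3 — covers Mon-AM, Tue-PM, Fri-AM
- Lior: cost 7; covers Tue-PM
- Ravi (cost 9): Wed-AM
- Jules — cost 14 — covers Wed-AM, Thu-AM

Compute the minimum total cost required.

17

Choose Quinn and Jules: together they cover Mon-AM, Tue-PM, Wed-AM, Fri-AM, Thu-AM — every shift.
Total cost: 3 + 14 = 17.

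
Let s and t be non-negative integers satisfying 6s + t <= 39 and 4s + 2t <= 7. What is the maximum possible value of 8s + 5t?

15

Relaxing integrality, the LP optimum is 17.50 at (s,t) = (0, 3.5), which is not an integer point.
(s,t)=(0,3): 6·0+1·3=3≤39, 4·0+2·3=6≤7, objective 15.
(s,t)=(0,2): 6·0+1·2=2≤39, 4·0+2·2=4≤7, objective 10.
No feasible integer point exceeds 15.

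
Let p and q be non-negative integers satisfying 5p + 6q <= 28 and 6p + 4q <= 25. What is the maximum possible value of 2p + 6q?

The continuous relaxation peaks at (0, 4.67) with value 28.00; rounding to a feasible lattice point costs some objective.
(p,q)=(0,4): 5·0+6·4=24≤28, 6·0+4·4=16≤25, objective 24.
(p,q)=(1,3): 5·1+6·3=23≤28, 6·1+4·3=18≤25, objective 20.
(p,q)=(0,3): 5·0+6·3=18≤28, 6·0+4·3=12≤25, objective 18.
The best lattice point is (0,4), giving 24.

24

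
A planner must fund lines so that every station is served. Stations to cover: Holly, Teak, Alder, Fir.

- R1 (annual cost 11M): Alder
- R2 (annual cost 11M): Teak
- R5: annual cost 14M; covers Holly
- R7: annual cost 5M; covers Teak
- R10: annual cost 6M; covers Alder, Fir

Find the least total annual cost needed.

25

Choose R5, R7, and R10: together they cover Holly, Teak, Alder, Fir — every station.
Total annual cost: 14 + 5 + 6 = 25.
No cover costs less than 25.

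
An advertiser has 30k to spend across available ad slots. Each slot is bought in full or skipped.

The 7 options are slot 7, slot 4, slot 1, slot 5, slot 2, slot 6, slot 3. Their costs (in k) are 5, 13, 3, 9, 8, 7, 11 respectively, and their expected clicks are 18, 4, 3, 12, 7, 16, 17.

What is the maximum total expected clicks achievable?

54

Treat it as a binary knapsack problem.
Take slot 7, slot 1, slot 6, and slot 3: cost 5 + 3 + 7 + 11 = 26 ≤ 30, expected clicks 18 + 3 + 16 + 17 = 54.
No other feasible combination does better.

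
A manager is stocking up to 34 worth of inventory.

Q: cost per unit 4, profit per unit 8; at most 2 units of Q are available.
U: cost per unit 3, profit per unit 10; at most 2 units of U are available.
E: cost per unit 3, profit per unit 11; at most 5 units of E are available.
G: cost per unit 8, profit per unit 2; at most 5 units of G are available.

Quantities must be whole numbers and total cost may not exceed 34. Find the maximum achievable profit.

91

E has the best ratio (11/3); taking only E gives at most 5×11 = 55 (stopped by the supply cap of 5).
Mixing does better — 2×Q, 2×U, and 5×E: cost 29 ≤ 34, profit 2·8 + 2·10 + 5·11 = 91.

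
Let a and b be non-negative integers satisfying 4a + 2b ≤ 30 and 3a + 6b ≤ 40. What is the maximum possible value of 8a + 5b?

63

Relaxing integrality, the LP optimum is 63.89 at (a,b) = (5.56, 3.89), which is not an integer point.
(a,b)=(6,3): 4·6+2·3=30≤30, 3·6+6·3=36≤40, objective 63.
(a,b)=(5,4): 4·5+2·4=28≤30, 3·5+6·4=39≤40, objective 60.
(a,b)=(6,2): 4·6+2·2=28≤30, 3·6+6·2=30≤40, objective 58.
No feasible integer point exceeds 63.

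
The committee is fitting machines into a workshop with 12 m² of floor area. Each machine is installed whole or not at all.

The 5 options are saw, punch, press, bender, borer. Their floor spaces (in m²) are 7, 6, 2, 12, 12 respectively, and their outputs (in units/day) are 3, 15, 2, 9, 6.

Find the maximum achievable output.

punch + press: floor space 6 + 2 = 8 ≤ 12, output 15 + 2 = 17.
punch: floor space 6 ≤ 12, output 15.
bender: floor space 12 ≤ 12, output 9.
Best is punch and press with total output 17.

17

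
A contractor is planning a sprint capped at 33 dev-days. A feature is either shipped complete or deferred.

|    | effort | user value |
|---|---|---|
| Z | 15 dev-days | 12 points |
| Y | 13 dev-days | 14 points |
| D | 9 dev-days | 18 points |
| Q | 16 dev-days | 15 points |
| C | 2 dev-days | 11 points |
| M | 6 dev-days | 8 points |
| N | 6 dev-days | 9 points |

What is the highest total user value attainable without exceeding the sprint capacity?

Allowing fractional choices, the relaxed optimum would be about 56.8, but features are indivisible.
Y + D + C + N: effort 13 + 9 + 2 + 6 = 30 ≤ 33, user value 14 + 18 + 11 + 9 = 52.
D + Q + C + M: effort 9 + 16 + 2 + 6 = 33 ≤ 33, user value 18 + 15 + 11 + 8 = 52.
D + Q + C + N: effort 9 + 16 + 2 + 6 = 33 ≤ 33, user value 18 + 15 + 11 + 9 = 53.
Best is D, Q, C, and N with total user value 53.

53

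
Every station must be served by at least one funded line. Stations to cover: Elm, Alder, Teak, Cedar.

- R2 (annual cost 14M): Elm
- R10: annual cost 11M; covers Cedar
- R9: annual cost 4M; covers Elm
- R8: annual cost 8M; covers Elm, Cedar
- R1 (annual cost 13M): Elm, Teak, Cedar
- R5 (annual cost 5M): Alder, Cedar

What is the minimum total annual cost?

18

The greedy cost-per-new-station heuristic would pick R5, R9, and R1 for 22, but a cheaper cover exists.
Choose R1 and R5: together they cover Elm, Alder, Teak, Cedar — every station.
Total annual cost: 13 + 5 = 18.
No cover costs less than 18.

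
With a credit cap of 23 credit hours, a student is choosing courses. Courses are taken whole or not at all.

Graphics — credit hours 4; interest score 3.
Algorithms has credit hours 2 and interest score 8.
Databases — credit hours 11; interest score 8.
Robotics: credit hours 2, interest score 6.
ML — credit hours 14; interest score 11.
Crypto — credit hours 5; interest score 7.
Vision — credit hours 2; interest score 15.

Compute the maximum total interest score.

44

This is an integer program with binary decision variables.
Algorithms + ML + Crypto + Vision: credit hours 2 + 14 + 5 + 2 = 23 ≤ 23, interest score 8 + 11 + 7 + 15 = 41.
Algorithms + Databases + Robotics + Crypto + Vision: credit hours 2 + 11 + 2 + 5 + 2 = 22 ≤ 23, interest score 8 + 8 + 6 + 7 + 15 = 44.
Best is Algorithms, Databases, Robotics, Crypto, and Vision with total interest score 44.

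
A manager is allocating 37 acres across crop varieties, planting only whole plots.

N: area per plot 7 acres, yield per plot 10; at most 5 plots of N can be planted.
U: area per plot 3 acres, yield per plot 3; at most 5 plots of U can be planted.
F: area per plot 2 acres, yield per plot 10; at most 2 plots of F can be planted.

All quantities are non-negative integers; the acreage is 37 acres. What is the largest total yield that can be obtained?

63

F has the best ratio (10/2); taking only F gives at most 2×10 = 20 (stopped by the supply cap of 2).
Mixing does better — 4×N, 1×U, and 2×F: area 35 ≤ 37, yield 4·10 + 1·3 + 2·10 = 63.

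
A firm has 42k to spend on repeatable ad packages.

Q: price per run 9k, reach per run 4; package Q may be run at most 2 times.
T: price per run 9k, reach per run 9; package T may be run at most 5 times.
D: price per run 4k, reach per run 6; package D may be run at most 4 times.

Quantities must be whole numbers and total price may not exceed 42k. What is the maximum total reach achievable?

D has the best ratio (6/4); taking only D gives at most 4×6 = 24 (stopped by the supply cap of 4).
Mixing does better — 3×T and 3×D: price 39 ≤ 42, reach 3·9 + 3·6 = 45.

45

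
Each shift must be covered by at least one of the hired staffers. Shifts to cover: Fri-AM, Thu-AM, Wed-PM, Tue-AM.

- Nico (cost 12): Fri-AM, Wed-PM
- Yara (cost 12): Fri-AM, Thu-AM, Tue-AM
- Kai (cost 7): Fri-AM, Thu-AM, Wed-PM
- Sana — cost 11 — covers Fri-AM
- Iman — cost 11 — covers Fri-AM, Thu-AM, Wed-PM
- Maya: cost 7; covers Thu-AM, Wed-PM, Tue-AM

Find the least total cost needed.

14

Choose Kai and Maya: together they cover Fri-AM, Thu-AM, Wed-PM, Tue-AM — every shift.
Total cost: 7 + 7 = 14.
No cover costs less than 14.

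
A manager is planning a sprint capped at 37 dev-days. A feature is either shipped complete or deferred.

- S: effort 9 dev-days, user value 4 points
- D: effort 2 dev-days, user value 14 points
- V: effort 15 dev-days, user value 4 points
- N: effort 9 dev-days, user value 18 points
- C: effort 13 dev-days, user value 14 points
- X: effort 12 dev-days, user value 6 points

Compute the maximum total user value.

52

Allowing fractional choices, the relaxed optimum would be about 52.4, but features are indivisible.
D + N + C + X: effort 2 + 9 + 13 + 12 = 36 ≤ 37, user value 14 + 18 + 14 + 6 = 52.
S + D + N + C: effort 9 + 2 + 9 + 13 = 33 ≤ 37, user value 4 + 14 + 18 + 14 = 50.
Best is D, N, C, and X with total user value 52.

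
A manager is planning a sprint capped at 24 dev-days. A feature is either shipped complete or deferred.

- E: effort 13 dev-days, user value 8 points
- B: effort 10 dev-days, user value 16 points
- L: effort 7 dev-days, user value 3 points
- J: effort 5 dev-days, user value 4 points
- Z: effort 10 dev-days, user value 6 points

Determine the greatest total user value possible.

24

E + B: effort 13 + 10 = 23 ≤ 24, user value 8 + 16 = 24.
B + L + J: effort 10 + 7 + 5 = 22 ≤ 24, user value 16 + 3 + 4 = 23.
Best is E and B with total user value 24.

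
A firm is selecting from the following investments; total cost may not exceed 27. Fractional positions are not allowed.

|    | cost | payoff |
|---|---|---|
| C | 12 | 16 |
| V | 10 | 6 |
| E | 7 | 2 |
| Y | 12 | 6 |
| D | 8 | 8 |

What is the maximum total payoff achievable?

Take C, E, and D: cost 12 + 7 + 8 = 27 ≤ 27, payoff 16 + 2 + 8 = 26.
No other feasible combination does better.

26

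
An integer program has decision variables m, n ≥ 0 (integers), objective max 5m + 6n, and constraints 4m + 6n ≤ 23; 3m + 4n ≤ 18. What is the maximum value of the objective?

26

The continuous relaxation peaks at (5.75, 0) with value 28.75; rounding to a feasible lattice point costs some objective.
(m,n)=(4,1): 4·4+6·1=22≤23, 3·4+4·1=16≤18, objective 26.
(m,n)=(5,0): 4·5+6·0=20≤23, 3·5+4·0=15≤18, objective 25.
(m,n)=(3,1): 4·3+6·1=18≤23, 3·3+4·1=13≤18, objective 21.
The best lattice point is (4,1), giving 26.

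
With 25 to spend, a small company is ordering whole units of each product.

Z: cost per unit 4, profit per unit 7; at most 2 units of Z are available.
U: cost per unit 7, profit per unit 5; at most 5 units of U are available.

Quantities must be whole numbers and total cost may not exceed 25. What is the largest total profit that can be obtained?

24

This is a bounded integer knapsack.
2×Z and 2×U: cost 22 ≤ 25, profit 2·7 + 2·5 = 24.
1×Z and 3×U: cost 25 ≤ 25, profit 1·7 + 3·5 = 22.
Best is 24.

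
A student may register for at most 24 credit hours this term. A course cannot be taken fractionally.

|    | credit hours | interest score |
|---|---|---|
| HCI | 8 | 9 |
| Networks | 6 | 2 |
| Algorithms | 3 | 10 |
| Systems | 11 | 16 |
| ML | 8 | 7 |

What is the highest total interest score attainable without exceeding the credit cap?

35

This is a 0-1 knapsack instance.
Take HCI, Algorithms, and Systems: credit hours 8 + 3 + 11 = 22 ≤ 24, interest score 9 + 10 + 16 = 35.
No other feasible combination does better.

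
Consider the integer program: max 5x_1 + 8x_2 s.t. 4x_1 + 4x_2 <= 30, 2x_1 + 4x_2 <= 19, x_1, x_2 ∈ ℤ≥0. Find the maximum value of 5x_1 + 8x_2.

The continuous relaxation peaks at (5.5, 2) with value 43.50; rounding to a feasible lattice point costs some objective.
(x_1,x_2)=(5,2): 4·5+4·2=28≤30, 2·5+4·2=18≤19, objective 41.
(x_1,x_2)=(6,1): 4·6+4·1=28≤30, 2·6+4·1=16≤19, objective 38.
(x_1,x_2)=(4,2): 4·4+4·2=24≤30, 2·4+4·2=16≤19, objective 36.
No feasible integer point exceeds 41.

41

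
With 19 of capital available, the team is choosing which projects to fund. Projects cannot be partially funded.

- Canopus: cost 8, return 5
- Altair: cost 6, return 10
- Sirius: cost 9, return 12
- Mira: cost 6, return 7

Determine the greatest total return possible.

Take Altair and Sirius: cost 6 + 9 = 15 ≤ 19, return 10 + 12 = 22.
No other feasible combination does better.

22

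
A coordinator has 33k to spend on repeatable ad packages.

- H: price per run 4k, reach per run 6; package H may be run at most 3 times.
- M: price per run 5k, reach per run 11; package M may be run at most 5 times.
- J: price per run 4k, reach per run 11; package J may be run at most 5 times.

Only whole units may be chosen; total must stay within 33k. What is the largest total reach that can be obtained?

Take 2×H, 1×M, and 5×J: price 33 ≤ 33, reach 2·6 + 1·11 + 5·11 = 78.
J has the best ratio (11/4) and is taken to its limit of 5; remaining capacity is filled optimally with the others.

78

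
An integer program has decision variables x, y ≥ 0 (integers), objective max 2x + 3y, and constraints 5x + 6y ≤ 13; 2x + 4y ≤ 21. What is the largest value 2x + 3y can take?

(x,y)=(0,2): 5·0+6·2=12≤13, 2·0+4·2=8≤21, objective 6.
(x,y)=(1,1): 5·1+6·1=11≤13, 2·1+4·1=6≤21, objective 5.
(x,y)=(0,1): 5·0+6·1=6≤13, 2·0+4·1=4≤21, objective 3.
The best lattice point is (0,2), giving 6.

6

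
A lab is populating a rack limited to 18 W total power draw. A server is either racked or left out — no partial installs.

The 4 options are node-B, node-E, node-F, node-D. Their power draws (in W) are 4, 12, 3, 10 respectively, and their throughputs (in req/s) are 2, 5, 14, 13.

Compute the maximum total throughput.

Take node-B, node-F, and node-D: power draw 4 + 3 + 10 = 17 ≤ 18, throughput 2 + 14 + 13 = 29.
No other feasible combination does better.

29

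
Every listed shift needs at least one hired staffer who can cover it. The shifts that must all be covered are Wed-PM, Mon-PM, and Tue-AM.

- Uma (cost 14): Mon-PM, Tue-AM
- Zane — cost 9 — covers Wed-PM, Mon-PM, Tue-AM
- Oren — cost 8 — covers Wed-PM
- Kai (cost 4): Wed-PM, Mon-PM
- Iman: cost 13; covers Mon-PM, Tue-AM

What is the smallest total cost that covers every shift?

9

The greedy cost-per-new-shift heuristic would pick Kai and Zane for 13, but a cheaper cover exists.
Zane alone covers Wed-PM, Mon-PM, Tue-AM — every shift.
Total cost: 9.
No cover costs less than 9.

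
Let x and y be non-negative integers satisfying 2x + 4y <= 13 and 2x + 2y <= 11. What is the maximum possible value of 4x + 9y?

27

Relaxing integrality, the LP optimum is 29.25 at (x,y) = (0, 3.25), which is not an integer point.
(x,y)=(0,3) is feasible, giving 27.
(x,y)=(1,2) is feasible, giving 22.
(x,y)=(0,2) is feasible, giving 18.
The best lattice point is (0,3), giving 27.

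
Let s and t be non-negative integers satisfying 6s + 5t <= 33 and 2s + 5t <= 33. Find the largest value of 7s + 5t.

(s,t)=(3,3): 6·3+5·3=33≤33, 2·3+5·3=21≤33, objective 36.
(s,t)=(5,0): 6·5+5·0=30≤33, 2·5+5·0=10≤33, objective 35.
(s,t)=(2,4): 6·2+5·4=32≤33, 2·2+5·4=24≤33, objective 34.
The best lattice point is (3,3), giving 36.

36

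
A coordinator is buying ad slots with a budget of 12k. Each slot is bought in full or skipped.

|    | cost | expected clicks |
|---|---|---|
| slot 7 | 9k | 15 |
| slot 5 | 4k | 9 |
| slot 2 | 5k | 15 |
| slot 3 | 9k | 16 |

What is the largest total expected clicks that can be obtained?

Treat it as a binary knapsack problem.
slot 5 + slot 2: cost 4 + 5 = 9 ≤ 12, expected clicks 9 + 15 = 24.
slot 2: cost 5 ≤ 12, expected clicks 15.
slot 3: cost 9 ≤ 12, expected clicks 16.
Best is slot 5 and slot 2 with total expected clicks 24.

24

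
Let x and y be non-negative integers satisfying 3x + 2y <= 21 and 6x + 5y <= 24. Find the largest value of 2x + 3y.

Relaxing integrality, the LP optimum is 14.40 at (x,y) = (0, 4.8), which is not an integer point.
(x,y)=(0,4): 3·0+2·4=8≤21, 6·0+5·4=20≤24, objective 12.
(x,y)=(1,3): 3·1+2·3=9≤21, 6·1+5·3=21≤24, objective 11.
The best lattice point is (0,4), giving 12.

12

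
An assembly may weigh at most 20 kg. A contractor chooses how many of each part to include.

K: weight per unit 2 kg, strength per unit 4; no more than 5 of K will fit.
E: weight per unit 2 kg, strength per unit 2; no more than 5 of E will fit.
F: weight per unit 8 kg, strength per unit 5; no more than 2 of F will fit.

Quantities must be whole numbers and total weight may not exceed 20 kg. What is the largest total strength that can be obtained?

This is a bounded integer knapsack.
Take 5×K and 5×E: weight 20 ≤ 20, strength 5·4 + 5·2 = 30.
K has the best ratio (4/2) and is taken to its limit of 5; remaining capacity is filled optimally with the others.

30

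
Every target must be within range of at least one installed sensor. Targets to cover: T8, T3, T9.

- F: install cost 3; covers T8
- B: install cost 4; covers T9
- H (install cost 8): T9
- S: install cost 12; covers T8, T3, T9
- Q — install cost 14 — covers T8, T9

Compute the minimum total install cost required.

12

S alone covers T8, T3, T9 — every target.
Total install cost: 12.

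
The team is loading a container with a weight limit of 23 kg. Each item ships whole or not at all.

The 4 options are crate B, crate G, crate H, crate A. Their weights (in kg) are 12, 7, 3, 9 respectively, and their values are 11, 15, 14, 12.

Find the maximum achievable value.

41

Allowing fractional choices, the relaxed optimum would be about 44.7, but items are indivisible.
crate G + crate H + crate A: weight 7 + 3 + 9 = 19 ≤ 23, value 15 + 14 + 12 = 41.
crate B + crate G + crate H: weight 12 + 7 + 3 = 22 ≤ 23, value 11 + 15 + 14 = 40.
crate G + crate H: weight 7 + 3 = 10 ≤ 23, value 15 + 14 = 29.
Best is crate G, crate H, and crate A with total value 41.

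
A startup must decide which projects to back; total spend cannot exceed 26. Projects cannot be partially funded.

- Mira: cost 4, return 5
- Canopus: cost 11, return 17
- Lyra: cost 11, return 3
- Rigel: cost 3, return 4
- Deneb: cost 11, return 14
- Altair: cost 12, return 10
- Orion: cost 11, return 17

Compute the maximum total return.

This is an integer program with binary decision variables.
Allowing fractional choices, the relaxed optimum would be about 39.3, but projects are indivisible.
Mira + Canopus + Orion: cost 4 + 11 + 11 = 26 ≤ 26, return 5 + 17 + 17 = 39.
Mira + Canopus + Deneb: cost 4 + 11 + 11 = 26 ≤ 26, return 5 + 17 + 14 = 36.
Canopus + Rigel + Orion: cost 11 + 3 + 11 = 25 ≤ 26, return 17 + 4 + 17 = 38.
Best is Mira, Canopus, and Orion with total return 39.

39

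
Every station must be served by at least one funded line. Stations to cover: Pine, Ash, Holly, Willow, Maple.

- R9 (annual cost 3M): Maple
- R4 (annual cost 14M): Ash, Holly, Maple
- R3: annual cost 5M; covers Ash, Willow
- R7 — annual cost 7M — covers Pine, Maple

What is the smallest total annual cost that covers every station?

This is an integer covering problem.
The greedy cost-per-new-station heuristic would pick R3, R9, R7, and R4 for 29, but a cheaper cover exists.
Choose R4, R3, and R7: together they cover Pine, Ash, Holly, Willow, Maple — every station.
Total annual cost: 14 + 5 + 7 = 26.
No cover costs less than 26.

26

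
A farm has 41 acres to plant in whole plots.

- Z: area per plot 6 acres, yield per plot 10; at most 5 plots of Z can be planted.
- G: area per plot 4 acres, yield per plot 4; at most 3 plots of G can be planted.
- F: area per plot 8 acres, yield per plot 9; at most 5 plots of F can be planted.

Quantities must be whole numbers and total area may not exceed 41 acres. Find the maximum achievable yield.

4×Z and 2×F: area 40 ≤ 41, yield 4·10 + 2·9 = 58.
5×Z and 1×F: area 38 ≤ 41, yield 5·10 + 1·9 = 59.
Best is 59.

59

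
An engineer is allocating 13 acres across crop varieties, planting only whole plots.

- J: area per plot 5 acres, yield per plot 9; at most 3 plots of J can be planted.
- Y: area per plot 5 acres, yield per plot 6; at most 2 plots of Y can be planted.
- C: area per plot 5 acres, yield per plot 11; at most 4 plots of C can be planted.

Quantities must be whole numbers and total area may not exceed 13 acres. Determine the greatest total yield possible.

C has the best ratio (11/5); taking only C gives at most 2×11 = 22 (stopped by the area limit).
Optimal: 2×C: area 10 ≤ 13, yield 2·11 = 22.

22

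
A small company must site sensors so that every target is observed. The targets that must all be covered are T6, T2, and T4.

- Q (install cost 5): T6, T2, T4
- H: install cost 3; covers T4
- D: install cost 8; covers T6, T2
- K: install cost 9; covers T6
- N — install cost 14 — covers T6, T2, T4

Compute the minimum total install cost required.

5

This is a weighted set-cover instance.
Q alone covers T6, T2, T4 — every target.
Total install cost: 5.
No cover costs less than 5.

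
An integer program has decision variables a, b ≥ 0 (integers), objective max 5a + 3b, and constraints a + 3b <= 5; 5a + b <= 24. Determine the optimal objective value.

20

Relaxing integrality, the LP optimum is 24.14 at (a,b) = (4.79, 0.0714), which is not an integer point.
(a,b)=(4,0): 1·4+3·0=4≤5, 5·4+1·0=20≤24, objective 20.
(a,b)=(3,0): 1·3+3·0=3≤5, 5·3+1·0=15≤24, objective 15.
Maximum is 20 at (a,b)=(4,0).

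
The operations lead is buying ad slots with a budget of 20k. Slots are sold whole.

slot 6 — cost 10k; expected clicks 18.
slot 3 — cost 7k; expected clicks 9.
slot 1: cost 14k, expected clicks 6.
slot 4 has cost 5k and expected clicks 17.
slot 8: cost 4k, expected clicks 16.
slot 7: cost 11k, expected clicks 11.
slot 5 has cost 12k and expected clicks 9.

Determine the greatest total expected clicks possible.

slot 3 + slot 4 + slot 8: cost 7 + 5 + 4 = 16 ≤ 20, expected clicks 9 + 17 + 16 = 42.
slot 6 + slot 4 + slot 8: cost 10 + 5 + 4 = 19 ≤ 20, expected clicks 18 + 17 + 16 = 51.
slot 4 + slot 8 + slot 7: cost 5 + 4 + 11 = 20 ≤ 20, expected clicks 17 + 16 + 11 = 44.
Best is slot 6, slot 4, and slot 8 with total expected clicks 51.

51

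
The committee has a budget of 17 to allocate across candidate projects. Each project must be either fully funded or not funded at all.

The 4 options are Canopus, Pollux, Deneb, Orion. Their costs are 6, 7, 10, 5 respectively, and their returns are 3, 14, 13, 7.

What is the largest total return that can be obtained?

27

Allowing fractional choices, the relaxed optimum would be about 27.5, but projects are indivisible.
Pollux + Deneb: cost 7 + 10 = 17 ≤ 17, return 14 + 13 = 27.
Pollux + Orion: cost 7 + 5 = 12 ≤ 17, return 14 + 7 = 21.
Deneb + Orion: cost 10 + 5 = 15 ≤ 17, return 13 + 7 = 20.
Best is Pollux and Deneb with total return 27.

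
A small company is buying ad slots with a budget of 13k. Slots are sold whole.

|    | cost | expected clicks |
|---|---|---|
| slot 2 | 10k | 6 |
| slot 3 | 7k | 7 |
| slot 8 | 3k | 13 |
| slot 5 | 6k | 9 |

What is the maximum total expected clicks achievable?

22

Allowing fractional choices, the relaxed optimum would be about 26.0, but ad slots are indivisible.
slot 3 + slot 8: cost 7 + 3 = 10 ≤ 13, expected clicks 7 + 13 = 20.
slot 2 + slot 8: cost 10 + 3 = 13 ≤ 13, expected clicks 6 + 13 = 19.
slot 8 + slot 5: cost 3 + 6 = 9 ≤ 13, expected clicks 13 + 9 = 22.
Best is slot 8 and slot 5 with total expected clicks 22.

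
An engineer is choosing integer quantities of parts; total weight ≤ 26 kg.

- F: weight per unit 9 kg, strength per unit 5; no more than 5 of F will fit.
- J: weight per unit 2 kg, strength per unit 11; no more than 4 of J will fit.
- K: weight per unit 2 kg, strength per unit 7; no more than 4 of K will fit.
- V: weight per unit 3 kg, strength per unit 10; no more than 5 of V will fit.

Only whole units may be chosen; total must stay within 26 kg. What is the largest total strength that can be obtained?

J has the best ratio (11/2); taking only J gives at most 4×11 = 44 (stopped by the supply cap of 4).
Mixing does better — 4×J, 3×K, and 4×V: weight 26 ≤ 26, strength 4·11 + 3·7 + 4·10 = 105.

105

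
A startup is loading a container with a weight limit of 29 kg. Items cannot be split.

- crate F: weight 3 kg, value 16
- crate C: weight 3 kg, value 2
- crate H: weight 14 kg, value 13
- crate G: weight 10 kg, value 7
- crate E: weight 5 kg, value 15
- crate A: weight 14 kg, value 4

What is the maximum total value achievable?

46

Allowing fractional choices, the relaxed optimum would be about 48.9, but items are indivisible.
crate F + crate C + crate G + crate E: weight 3 + 3 + 10 + 5 = 21 ≤ 29, value 16 + 2 + 7 + 15 = 40.
crate F + crate C + crate H + crate E: weight 3 + 3 + 14 + 5 = 25 ≤ 29, value 16 + 2 + 13 + 15 = 46.
crate F + crate H + crate E: weight 3 + 14 + 5 = 22 ≤ 29, value 16 + 13 + 15 = 44.
Best is crate F, crate C, crate H, and crate E with total value 46.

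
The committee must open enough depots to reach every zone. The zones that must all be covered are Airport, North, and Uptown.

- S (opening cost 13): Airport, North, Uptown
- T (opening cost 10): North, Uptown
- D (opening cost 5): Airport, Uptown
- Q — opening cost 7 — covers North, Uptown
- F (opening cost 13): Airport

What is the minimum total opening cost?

Choose D and Q: together they cover Airport, North, Uptown — every zone.
Total opening cost: 5 + 7 = 12.
No cover costs less than 12.

12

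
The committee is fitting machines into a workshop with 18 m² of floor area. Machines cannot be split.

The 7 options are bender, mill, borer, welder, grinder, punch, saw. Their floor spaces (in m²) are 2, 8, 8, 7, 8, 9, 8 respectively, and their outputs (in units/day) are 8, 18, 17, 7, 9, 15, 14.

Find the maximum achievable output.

43

bender + mill + borer: floor space 2 + 8 + 8 = 18 ≤ 18, output 8 + 18 + 17 = 43.
bender + borer + saw: floor space 2 + 8 + 8 = 18 ≤ 18, output 8 + 17 + 14 = 39.
bender + mill + saw: floor space 2 + 8 + 8 = 18 ≤ 18, output 8 + 18 + 14 = 40.
Best is bender, mill, and borer with total output 43.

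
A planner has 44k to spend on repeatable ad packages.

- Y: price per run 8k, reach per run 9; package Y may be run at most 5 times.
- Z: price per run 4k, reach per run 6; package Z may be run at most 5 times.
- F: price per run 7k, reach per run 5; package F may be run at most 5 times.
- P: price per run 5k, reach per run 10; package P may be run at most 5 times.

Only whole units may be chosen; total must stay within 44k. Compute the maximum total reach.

74

This is a bounded integer knapsack.
3×Z, 1×F, and 5×P: price 44 ≤ 44, reach 3·6 + 1·5 + 5·10 = 73.
4×Z and 5×P: price 41 ≤ 44, reach 4·6 + 5·10 = 74.
Best is 74.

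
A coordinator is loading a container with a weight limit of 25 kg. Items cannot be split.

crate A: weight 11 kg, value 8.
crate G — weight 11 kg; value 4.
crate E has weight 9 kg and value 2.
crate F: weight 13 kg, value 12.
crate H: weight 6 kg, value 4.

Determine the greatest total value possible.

20

Treat it as a binary knapsack problem.
Allowing fractional choices, the relaxed optimum would be about 20.7, but items are indivisible.
crate A + crate F: weight 11 + 13 = 24 ≤ 25, value 8 + 12 = 20.
crate F + crate H: weight 13 + 6 = 19 ≤ 25, value 12 + 4 = 16.
crate G + crate F: weight 11 + 13 = 24 ≤ 25, value 4 + 12 = 16.
Best is crate A and crate F with total value 20.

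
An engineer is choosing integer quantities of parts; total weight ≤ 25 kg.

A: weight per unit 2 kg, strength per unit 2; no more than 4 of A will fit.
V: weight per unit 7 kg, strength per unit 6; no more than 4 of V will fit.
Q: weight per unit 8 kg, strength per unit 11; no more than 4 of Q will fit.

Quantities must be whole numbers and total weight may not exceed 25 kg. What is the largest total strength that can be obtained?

33

Take 3×Q: weight 24 ≤ 25, strength 3·11 = 33.
No other integer combination yields more.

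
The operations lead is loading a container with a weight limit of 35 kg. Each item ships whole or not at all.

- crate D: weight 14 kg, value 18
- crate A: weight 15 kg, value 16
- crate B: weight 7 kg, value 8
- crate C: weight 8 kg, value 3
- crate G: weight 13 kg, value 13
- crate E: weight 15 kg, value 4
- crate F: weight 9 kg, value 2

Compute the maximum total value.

This is an integer program with binary decision variables.
Take crate D, crate B, and crate G: weight 14 + 7 + 13 = 34 ≤ 35, value 18 + 8 + 13 = 39.
No other feasible combination does better.

39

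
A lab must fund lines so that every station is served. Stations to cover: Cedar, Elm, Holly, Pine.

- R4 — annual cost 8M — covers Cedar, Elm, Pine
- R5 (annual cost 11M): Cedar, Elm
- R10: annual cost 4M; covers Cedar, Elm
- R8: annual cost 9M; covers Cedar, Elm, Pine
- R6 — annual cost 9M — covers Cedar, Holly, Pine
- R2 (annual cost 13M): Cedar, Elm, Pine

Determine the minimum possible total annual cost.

Choose R10 and R6: together they cover Cedar, Elm, Holly, Pine — every station.
Total annual cost: 4 + 9 = 13.

13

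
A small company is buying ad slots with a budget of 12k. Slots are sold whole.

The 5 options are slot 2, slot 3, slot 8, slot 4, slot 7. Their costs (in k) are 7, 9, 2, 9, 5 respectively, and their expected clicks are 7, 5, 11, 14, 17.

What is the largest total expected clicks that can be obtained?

28

Allowing fractional choices, the relaxed optimum would be about 35.8, but ad slots are indivisible.
slot 8 + slot 7: cost 2 + 5 = 7 ≤ 12, expected clicks 11 + 17 = 28.
slot 8 + slot 4: cost 2 + 9 = 11 ≤ 12, expected clicks 11 + 14 = 25.
slot 2 + slot 7: cost 7 + 5 = 12 ≤ 12, expected clicks 7 + 17 = 24.
Best is slot 8 and slot 7 with total expected clicks 28.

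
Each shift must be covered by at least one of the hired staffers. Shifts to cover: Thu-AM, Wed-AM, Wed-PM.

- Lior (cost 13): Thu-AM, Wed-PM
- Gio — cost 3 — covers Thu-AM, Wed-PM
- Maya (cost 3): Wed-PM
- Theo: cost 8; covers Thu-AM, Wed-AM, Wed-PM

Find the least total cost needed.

This is an integer covering problem.
Theo alone covers Thu-AM, Wed-AM, Wed-PM — every shift.
Total cost: 8.

8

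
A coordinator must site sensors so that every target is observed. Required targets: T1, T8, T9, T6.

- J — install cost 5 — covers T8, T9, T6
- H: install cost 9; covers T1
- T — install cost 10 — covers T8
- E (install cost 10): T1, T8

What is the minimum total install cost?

14

This is a weighted set-cover instance.
Choose J and H: together they cover T1, T8, T9, T6 — every target.
Total install cost: 5 + 9 = 14.
No cover costs less than 14.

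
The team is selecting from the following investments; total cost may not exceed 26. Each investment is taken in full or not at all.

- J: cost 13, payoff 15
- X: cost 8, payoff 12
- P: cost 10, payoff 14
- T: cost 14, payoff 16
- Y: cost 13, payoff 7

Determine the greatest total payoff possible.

30

X + T: cost 8 + 14 = 22 ≤ 26, payoff 12 + 16 = 28.
P + T: cost 10 + 14 = 24 ≤ 26, payoff 14 + 16 = 30.
J + P: cost 13 + 10 = 23 ≤ 26, payoff 15 + 14 = 29.
Best is P and T with total payoff 30.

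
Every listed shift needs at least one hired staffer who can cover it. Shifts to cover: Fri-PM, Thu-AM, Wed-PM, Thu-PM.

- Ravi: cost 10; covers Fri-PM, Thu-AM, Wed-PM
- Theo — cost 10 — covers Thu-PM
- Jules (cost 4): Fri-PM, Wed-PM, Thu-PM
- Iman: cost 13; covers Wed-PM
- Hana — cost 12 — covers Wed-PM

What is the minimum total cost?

14

Choose Ravi and Jules: together they cover Fri-PM, Thu-AM, Wed-PM, Thu-PM — every shift.
Total cost: 10 + 4 = 14.
No cover costs less than 14.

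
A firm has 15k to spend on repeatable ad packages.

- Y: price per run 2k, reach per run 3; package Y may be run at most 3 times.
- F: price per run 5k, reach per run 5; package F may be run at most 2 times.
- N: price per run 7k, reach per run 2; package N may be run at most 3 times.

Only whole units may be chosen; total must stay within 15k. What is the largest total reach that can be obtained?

16

This is a bounded integer knapsack.
Y has the best ratio (3/2); taking only Y gives at most 3×3 = 9 (stopped by the supply cap of 3).
Mixing does better — 2×Y and 2×F: price 14 ≤ 15, reach 2·3 + 2·5 = 16.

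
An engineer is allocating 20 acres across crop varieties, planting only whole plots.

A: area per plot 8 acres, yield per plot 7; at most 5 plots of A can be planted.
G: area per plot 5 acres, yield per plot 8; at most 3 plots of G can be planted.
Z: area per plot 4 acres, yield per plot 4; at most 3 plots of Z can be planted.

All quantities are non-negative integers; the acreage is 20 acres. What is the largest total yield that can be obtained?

28

Take 3×G and 1×Z: area 19 ≤ 20, yield 3·8 + 1·4 = 28.
G has the best ratio (8/5) and is taken to its limit of 3; remaining capacity is filled optimally with the others.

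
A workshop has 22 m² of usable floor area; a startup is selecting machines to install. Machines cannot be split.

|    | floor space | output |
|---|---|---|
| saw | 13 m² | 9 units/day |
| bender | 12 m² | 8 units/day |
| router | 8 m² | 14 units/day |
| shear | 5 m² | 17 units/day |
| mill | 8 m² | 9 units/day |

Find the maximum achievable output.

Take router, shear, and mill: floor space 8 + 5 + 8 = 21 ≤ 22, output 14 + 17 + 9 = 40.
No other feasible combination does better.

40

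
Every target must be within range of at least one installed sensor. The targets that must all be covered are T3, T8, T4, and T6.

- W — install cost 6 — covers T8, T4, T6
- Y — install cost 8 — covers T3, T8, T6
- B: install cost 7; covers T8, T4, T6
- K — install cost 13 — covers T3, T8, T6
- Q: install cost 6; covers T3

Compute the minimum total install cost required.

Choose W and Q: together they cover T3, T8, T4, T6 — every target.
Total install cost: 6 + 6 = 12.
No cover costs less than 12.

12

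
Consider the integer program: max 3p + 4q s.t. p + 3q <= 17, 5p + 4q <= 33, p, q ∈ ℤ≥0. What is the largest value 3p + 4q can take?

The continuous relaxation peaks at (2.82, 4.73) with value 27.36; rounding to a feasible lattice point costs some objective.
(p,q)=(2,5): 1·2+3·5=17≤17, 5·2+4·5=30≤33, objective 26.
(p,q)=(3,4): 1·3+3·4=15≤17, 5·3+4·4=31≤33, objective 25.
(p,q)=(1,5): 1·1+3·5=16≤17, 5·1+4·5=25≤33, objective 23.
No feasible integer point exceeds 26.

26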